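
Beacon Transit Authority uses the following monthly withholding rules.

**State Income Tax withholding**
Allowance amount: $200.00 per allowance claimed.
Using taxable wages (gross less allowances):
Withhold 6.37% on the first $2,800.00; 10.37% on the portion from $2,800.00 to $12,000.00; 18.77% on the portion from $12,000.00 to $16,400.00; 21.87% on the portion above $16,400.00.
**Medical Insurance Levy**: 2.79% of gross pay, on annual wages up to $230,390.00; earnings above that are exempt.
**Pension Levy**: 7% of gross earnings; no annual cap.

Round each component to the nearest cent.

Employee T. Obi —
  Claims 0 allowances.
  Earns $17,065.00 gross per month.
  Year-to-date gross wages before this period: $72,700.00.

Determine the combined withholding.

$3,774.38

State Income Tax: taxable = $17,065.00
  $1,958.28 + 21.87% × ($17,065.00 − $16,400.00) = $1,958.28 + 21.87% × $665.00 = $2,103.72
Medical Insurance Levy: 2.79% × $17,065.00 = $476.11
Pension Levy: 7% × $17,065.00 = $1,194.55
Total: $2,103.72 + $476.11 + $1,194.55 = $3,774.38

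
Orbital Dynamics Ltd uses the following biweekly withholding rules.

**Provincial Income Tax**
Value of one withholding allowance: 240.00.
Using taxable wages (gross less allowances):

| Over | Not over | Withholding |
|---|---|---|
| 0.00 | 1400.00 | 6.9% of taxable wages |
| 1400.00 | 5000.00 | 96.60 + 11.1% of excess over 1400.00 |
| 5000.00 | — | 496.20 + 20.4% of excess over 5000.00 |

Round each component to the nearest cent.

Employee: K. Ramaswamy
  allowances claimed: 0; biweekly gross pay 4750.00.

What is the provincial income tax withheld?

Provincial Income Tax: taxable = 4750.00
  96.60 + 11.1% × (4750.00 − 1400.00) = 96.60 + 11.1% × 3350.00 = 468.45

468.45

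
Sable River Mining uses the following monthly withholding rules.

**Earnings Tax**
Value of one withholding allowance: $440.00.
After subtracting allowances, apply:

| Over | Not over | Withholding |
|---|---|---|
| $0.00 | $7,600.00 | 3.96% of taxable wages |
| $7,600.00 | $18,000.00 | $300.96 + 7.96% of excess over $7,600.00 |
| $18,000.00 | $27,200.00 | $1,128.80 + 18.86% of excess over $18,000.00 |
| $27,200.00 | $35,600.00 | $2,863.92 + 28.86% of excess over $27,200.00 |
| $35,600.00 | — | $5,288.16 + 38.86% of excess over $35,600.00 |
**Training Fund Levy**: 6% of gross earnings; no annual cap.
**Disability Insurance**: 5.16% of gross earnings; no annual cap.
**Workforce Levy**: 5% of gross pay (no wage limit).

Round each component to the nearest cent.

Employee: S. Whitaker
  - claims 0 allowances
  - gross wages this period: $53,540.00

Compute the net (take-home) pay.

$32,628.30

Earnings Tax: taxable = $53,540.00
  $5,288.16 + 38.86% × ($53,540.00 − $35,600.00) = $5,288.16 + 38.86% × $17,940.00 = $12,259.64
Training Fund Levy: 6% × $53,540.00 = $3,212.40
Disability Insurance: 5.16% × $53,540.00 = $2,762.66
Workforce Levy: 5% × $53,540.00 = $2,677.00
Total withheld: $12,259.64 + $3,212.40 + $2,762.66 + $2,677.00 = $20,911.70
Net pay: $53,540.00 − $20,911.70 = $32,628.30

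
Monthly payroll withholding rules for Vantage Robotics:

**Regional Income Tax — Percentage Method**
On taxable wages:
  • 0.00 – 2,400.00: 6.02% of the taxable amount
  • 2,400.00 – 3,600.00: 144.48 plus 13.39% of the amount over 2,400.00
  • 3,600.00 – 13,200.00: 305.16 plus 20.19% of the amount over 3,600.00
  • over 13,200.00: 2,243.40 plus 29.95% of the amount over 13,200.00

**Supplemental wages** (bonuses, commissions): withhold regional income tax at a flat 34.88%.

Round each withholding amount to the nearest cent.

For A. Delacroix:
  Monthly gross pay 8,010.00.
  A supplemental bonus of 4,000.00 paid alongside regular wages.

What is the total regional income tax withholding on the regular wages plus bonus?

2,590.74

Regional Income Tax: taxable = 8,010.00
  305.16 + 20.19% × (8,010.00 − 3,600.00) = 305.16 + 20.19% × 4,410.00 = 1,195.54
Supplemental (34.88% flat on bonus): 34.88% × 4,000.00 = 1,395.20
Total regional income tax: 1,195.54 + 1,395.20 = 2,590.74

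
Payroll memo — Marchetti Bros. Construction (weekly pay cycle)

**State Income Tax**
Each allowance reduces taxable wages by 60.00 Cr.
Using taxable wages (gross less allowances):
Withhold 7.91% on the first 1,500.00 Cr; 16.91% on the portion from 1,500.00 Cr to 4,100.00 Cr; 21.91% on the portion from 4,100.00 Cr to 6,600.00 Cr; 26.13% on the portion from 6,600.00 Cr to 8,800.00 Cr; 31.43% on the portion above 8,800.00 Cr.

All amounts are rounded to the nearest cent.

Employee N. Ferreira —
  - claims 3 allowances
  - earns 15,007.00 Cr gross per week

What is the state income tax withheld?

State Income Tax: taxable = 15,007.00 Cr − 3×60.00 Cr = 14,827.00 Cr
  1,680.92 Cr + 31.43% × (14,827.00 Cr − 8,800.00 Cr) = 1,680.92 Cr + 31.43% × 6,027.00 Cr = 3,575.21 Cr

3,575.21 Cr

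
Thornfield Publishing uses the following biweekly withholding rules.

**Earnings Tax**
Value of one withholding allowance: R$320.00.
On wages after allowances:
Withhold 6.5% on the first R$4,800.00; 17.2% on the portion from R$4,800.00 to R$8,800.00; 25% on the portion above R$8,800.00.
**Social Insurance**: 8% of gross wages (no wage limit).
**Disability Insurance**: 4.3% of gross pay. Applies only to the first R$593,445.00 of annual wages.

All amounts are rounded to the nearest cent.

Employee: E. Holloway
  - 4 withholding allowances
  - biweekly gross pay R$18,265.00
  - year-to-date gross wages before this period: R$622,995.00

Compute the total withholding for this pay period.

R$4,507.45

Earnings Tax: taxable = R$18,265.00 − 4×R$320.00 = R$16,985.00
  R$1,000.00 + 25% × (R$16,985.00 − R$8,800.00) = R$1,000.00 + 25% × R$8,185.00 = R$3,046.25
Social Insurance: 8% × R$18,265.00 = R$1,461.20
Disability Insurance: YTD R$622,995.00 ≥ cap R$593,445.00 → R$0.00
Total: R$3,046.25 + R$1,461.20 + R$0.00 = R$4,507.45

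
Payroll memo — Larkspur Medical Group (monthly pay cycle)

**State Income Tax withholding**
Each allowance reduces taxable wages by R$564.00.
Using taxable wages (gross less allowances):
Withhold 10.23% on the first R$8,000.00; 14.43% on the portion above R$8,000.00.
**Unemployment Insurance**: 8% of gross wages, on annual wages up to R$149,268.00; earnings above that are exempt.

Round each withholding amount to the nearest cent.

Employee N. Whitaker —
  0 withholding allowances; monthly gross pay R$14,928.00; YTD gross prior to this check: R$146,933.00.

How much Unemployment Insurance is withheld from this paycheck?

Unemployment Insurance: cap R$149,268.00 − YTD R$146,933.00 = R$2,335.00 subject; 8% × R$2,335.00 = R$186.80

R$186.80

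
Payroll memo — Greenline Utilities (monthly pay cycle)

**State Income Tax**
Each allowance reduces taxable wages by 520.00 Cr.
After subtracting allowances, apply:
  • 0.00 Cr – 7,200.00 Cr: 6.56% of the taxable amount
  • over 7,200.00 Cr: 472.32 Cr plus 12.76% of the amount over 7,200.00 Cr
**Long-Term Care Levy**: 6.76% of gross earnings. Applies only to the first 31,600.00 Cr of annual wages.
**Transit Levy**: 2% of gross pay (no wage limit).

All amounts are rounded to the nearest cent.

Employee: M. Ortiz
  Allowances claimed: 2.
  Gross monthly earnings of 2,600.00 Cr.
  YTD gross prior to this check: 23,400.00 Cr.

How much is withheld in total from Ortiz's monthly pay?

330.10 Cr

State Income Tax: taxable = 2,600.00 Cr − 2×520.00 Cr = 1,560.00 Cr
  6.56% × 1,560.00 Cr = 102.34 Cr
Long-Term Care Levy: 6.76% × 2,600.00 Cr = 175.76 Cr
Transit Levy: 2% × 2,600.00 Cr = 52.00 Cr
Total: 102.34 Cr + 175.76 Cr + 52.00 Cr = 330.10 Cr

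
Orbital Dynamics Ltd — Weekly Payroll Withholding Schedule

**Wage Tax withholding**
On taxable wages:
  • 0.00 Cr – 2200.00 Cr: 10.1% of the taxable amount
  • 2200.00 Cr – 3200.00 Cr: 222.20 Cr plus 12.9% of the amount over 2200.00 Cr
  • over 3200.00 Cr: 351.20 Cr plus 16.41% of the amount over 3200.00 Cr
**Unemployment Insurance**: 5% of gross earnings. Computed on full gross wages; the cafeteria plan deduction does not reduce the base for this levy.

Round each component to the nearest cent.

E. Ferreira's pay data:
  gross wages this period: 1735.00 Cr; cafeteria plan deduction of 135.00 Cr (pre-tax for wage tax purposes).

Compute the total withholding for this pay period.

248.35 Cr

Wage Tax: taxable = 1735.00 Cr − 135.00 Cr = 1600.00 Cr
  10.1% × 1600.00 Cr = 161.60 Cr
Unemployment Insurance: 5% × 1735.00 Cr = 86.75 Cr
Total: 161.60 Cr + 86.75 Cr = 248.35 Cr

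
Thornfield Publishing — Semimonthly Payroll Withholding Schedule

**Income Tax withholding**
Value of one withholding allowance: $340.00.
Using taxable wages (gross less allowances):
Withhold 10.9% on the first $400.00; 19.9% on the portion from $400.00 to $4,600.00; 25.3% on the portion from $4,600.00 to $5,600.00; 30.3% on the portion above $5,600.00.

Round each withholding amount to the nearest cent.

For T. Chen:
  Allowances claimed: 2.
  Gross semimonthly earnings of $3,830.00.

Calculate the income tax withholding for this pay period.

$590.85

Income Tax: taxable = $3,830.00 − 2×$340.00 = $3,150.00
  $43.60 + 19.9% × ($3,150.00 − $400.00) = $43.60 + 19.9% × $2,750.00 = $590.85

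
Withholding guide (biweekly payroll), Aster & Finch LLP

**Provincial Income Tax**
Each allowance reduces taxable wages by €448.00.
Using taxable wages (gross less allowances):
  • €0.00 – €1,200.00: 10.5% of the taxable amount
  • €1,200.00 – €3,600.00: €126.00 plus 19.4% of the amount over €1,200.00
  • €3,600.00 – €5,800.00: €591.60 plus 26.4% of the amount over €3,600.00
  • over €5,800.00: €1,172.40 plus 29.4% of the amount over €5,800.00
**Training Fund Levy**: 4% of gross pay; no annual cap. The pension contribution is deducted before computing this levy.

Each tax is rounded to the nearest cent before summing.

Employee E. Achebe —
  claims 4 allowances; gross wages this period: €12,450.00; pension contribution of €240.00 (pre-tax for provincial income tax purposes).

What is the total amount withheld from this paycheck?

€3,018.49

Provincial Income Tax: taxable = €12,450.00 − €240.00 − 4×€448.00 = €10,418.00
  €1,172.40 + 29.4% × (€10,418.00 − €5,800.00) = €1,172.40 + 29.4% × €4,618.00 = €2,530.09
Training Fund Levy: 4% × €12,210.00 = €488.40
Total: €2,530.09 + €488.40 = €3,018.49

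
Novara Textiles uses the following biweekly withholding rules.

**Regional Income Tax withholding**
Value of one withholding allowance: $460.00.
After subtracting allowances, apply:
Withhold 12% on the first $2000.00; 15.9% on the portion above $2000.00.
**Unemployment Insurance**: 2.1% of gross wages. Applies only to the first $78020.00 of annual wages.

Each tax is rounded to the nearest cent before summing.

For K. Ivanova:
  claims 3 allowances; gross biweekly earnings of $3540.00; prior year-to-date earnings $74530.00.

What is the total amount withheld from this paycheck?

Regional Income Tax: taxable = $3540.00 − 3×$460.00 = $2160.00
  $240.00 + 15.9% × ($2160.00 − $2000.00) = $240.00 + 15.9% × $160.00 = $265.44
Unemployment Insurance: cap $78020.00 − YTD $74530.00 = $3490.00 subject; 2.1% × $3490.00 = $73.29
Total: $265.44 + $73.29 = $338.73

$338.73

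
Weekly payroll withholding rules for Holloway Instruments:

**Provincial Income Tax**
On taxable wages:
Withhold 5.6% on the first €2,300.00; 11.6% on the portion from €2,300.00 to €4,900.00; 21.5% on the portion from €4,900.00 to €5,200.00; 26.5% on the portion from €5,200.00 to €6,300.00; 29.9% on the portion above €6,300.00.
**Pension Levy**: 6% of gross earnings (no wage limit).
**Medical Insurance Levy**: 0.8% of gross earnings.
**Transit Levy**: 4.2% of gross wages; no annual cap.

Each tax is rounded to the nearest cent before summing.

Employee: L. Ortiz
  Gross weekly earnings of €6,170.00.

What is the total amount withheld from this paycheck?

€1,430.65

Provincial Income Tax: taxable = €6,170.00
  €494.90 + 26.5% × (€6,170.00 − €5,200.00) = €494.90 + 26.5% × €970.00 = €751.95
Pension Levy: 6% × €6,170.00 = €370.20
Medical Insurance Levy: 0.8% × €6,170.00 = €49.36
Transit Levy: 4.2% × €6,170.00 = €259.14
Total: €751.95 + €370.20 + €49.36 + €259.14 = €1,430.65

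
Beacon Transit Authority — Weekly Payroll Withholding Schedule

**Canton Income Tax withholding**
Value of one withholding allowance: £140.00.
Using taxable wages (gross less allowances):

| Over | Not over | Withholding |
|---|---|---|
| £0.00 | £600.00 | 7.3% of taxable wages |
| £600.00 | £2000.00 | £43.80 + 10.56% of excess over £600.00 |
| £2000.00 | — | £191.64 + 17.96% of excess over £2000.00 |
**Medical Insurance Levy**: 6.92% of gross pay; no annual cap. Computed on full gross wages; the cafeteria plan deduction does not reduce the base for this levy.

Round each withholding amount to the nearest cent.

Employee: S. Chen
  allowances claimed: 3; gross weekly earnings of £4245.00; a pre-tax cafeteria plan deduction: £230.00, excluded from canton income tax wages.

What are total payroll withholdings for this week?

Canton Income Tax: taxable = £4245.00 − £230.00 − 3×£140.00 = £3595.00
  £191.64 + 17.96% × (£3595.00 − £2000.00) = £191.64 + 17.96% × £1595.00 = £478.10
Medical Insurance Levy: 6.92% × £4245.00 = £293.75
Total: £478.10 + £293.75 = £771.85

£771.85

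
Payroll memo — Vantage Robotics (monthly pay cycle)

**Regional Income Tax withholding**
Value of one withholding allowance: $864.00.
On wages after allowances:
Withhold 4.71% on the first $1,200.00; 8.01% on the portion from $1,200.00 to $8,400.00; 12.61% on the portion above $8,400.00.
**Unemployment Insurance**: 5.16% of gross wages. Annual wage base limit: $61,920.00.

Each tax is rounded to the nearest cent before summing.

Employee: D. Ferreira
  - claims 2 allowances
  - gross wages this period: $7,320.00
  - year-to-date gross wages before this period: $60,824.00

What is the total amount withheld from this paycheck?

$464.87

Regional Income Tax: taxable = $7,320.00 − 2×$864.00 = $5,592.00
  $56.52 + 8.01% × ($5,592.00 − $1,200.00) = $56.52 + 8.01% × $4,392.00 = $408.32
Unemployment Insurance: cap $61,920.00 − YTD $60,824.00 = $1,096.00 subject; 5.16% × $1,096.00 = $56.55
Total: $408.32 + $56.55 = $464.87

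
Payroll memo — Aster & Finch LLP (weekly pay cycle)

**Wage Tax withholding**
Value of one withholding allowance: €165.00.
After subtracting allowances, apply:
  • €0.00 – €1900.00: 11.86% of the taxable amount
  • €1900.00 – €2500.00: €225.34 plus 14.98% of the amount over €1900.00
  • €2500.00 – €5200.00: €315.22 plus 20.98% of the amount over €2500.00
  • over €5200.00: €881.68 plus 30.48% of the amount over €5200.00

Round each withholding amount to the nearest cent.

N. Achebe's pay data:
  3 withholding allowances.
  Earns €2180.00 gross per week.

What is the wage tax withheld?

Wage Tax: taxable = €2180.00 − 3×€165.00 = €1685.00
  11.86% × €1685.00 = €199.84

€199.84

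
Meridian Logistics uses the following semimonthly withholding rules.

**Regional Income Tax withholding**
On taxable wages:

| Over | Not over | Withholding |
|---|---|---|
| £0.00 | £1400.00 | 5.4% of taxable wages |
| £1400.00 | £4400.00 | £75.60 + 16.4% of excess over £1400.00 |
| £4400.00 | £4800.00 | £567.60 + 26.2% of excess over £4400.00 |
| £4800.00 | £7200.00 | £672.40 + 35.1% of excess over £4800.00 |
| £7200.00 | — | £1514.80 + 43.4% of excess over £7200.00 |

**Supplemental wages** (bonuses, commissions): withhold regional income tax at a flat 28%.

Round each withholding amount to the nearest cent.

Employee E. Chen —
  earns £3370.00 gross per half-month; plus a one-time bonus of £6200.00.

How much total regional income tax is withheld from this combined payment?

Regional Income Tax: taxable = £3370.00
  £75.60 + 16.4% × (£3370.00 − £1400.00) = £75.60 + 16.4% × £1970.00 = £398.68
Supplemental (28% flat on bonus): 28% × £6200.00 = £1736.00
Total regional income tax: £398.68 + £1736.00 = £2134.68

£2134.68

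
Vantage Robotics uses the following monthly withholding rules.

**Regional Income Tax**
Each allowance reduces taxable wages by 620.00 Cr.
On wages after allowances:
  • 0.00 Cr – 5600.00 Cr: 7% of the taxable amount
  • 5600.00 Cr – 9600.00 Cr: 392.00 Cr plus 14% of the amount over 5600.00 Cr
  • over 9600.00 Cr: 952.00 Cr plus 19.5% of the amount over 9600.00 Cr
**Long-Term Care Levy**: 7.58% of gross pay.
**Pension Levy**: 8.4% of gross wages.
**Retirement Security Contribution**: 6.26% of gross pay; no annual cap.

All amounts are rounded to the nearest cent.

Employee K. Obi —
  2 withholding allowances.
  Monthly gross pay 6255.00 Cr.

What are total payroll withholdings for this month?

Regional Income Tax: taxable = 6255.00 Cr − 2×620.00 Cr = 5015.00 Cr
  7% × 5015.00 Cr = 351.05 Cr
Long-Term Care Levy: 7.58% × 6255.00 Cr = 474.13 Cr
Pension Levy: 8.4% × 6255.00 Cr = 525.42 Cr
Retirement Security Contribution: 6.26% × 6255.00 Cr = 391.56 Cr
Total: 351.05 Cr + 474.13 Cr + 525.42 Cr + 391.56 Cr = 1742.16 Cr

1742.16 Cr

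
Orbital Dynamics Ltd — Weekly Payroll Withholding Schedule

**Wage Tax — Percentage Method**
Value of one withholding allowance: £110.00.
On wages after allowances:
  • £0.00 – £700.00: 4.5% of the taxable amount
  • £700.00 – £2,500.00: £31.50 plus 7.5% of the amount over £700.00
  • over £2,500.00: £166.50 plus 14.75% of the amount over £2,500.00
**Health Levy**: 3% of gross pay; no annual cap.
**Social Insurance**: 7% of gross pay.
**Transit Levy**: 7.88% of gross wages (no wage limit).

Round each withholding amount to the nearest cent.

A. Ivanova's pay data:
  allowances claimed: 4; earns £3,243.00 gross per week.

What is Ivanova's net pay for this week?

£2,451.96

Wage Tax: taxable = £3,243.00 − 4×£110.00 = £2,803.00
  £166.50 + 14.75% × (£2,803.00 − £2,500.00) = £166.50 + 14.75% × £303.00 = £211.19
Health Levy: 3% × £3,243.00 = £97.29
Social Insurance: 7% × £3,243.00 = £227.01
Transit Levy: 7.88% × £3,243.00 = £255.55
Total withheld: £211.19 + £97.29 + £227.01 + £255.55 = £791.04
Net pay: £3,243.00 − £791.04 = £2,451.96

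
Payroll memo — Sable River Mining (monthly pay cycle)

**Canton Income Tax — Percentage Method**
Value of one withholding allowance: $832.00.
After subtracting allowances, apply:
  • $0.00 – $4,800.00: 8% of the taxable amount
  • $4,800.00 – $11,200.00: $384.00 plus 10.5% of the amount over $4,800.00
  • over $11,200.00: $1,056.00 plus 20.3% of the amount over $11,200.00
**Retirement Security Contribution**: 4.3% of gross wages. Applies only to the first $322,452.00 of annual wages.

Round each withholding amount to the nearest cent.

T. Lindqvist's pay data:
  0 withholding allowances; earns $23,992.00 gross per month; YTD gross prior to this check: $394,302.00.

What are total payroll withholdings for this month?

Canton Income Tax: taxable = $23,992.00
  $1,056.00 + 20.3% × ($23,992.00 − $11,200.00) = $1,056.00 + 20.3% × $12,792.00 = $3,652.78
Retirement Security Contribution: YTD $394,302.00 ≥ cap $322,452.00 → $0.00
Total: $3,652.78 + $0.00 = $3,652.78

$3,652.78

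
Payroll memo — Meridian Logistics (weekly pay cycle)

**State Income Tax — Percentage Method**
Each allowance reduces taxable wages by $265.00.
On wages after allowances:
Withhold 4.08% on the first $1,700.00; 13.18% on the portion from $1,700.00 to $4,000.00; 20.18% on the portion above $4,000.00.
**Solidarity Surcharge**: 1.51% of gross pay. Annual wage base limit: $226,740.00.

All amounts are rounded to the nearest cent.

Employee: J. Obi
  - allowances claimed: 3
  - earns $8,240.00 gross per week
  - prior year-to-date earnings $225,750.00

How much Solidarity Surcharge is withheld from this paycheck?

$14.95

Solidarity Surcharge: cap $226,740.00 − YTD $225,750.00 = $990.00 subject; 1.51% × $990.00 = $14.95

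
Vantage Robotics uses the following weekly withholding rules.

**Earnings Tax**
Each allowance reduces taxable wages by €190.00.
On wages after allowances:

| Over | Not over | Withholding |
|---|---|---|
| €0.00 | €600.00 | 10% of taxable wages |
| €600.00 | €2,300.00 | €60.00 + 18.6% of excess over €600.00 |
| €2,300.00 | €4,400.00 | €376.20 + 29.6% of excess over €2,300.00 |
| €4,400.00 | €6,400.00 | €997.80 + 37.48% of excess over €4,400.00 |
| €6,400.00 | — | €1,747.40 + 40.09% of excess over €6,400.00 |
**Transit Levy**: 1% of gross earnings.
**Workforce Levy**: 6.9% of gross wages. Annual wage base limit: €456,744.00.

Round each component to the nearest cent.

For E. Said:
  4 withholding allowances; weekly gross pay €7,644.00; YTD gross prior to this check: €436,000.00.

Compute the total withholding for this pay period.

€2,545.32

Earnings Tax: taxable = €7,644.00 − 4×€190.00 = €6,884.00
  €1,747.40 + 40.09% × (€6,884.00 − €6,400.00) = €1,747.40 + 40.09% × €484.00 = €1,941.44
Transit Levy: 1% × €7,644.00 = €76.44
Workforce Levy: 6.9% × €7,644.00 = €527.44
Total: €1,941.44 + €76.44 + €527.44 = €2,545.32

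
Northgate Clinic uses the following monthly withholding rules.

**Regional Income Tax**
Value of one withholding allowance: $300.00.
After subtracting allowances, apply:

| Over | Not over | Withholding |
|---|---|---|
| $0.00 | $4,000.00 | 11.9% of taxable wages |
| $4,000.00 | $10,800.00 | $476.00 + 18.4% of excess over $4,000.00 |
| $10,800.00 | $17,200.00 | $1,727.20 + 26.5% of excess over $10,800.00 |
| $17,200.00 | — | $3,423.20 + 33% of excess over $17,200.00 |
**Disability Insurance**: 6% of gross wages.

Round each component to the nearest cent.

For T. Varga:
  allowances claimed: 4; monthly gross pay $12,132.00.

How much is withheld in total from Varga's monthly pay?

Regional Income Tax: taxable = $12,132.00 − 4×$300.00 = $10,932.00
  $1,727.20 + 26.5% × ($10,932.00 − $10,800.00) = $1,727.20 + 26.5% × $132.00 = $1,762.18
Disability Insurance: 6% × $12,132.00 = $727.92
Total: $1,762.18 + $727.92 = $2,490.10

$2,490.10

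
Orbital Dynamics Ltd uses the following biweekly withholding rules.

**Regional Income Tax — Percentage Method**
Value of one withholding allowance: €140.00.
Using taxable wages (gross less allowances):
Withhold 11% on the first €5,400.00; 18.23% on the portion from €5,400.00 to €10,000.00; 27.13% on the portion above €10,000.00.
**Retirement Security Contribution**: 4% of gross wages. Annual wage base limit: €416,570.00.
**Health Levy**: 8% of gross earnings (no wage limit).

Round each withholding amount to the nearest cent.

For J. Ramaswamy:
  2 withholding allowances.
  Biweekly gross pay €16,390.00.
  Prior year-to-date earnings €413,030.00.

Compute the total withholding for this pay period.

Regional Income Tax: taxable = €16,390.00 − 2×€140.00 = €16,110.00
  €1,432.58 + 27.13% × (€16,110.00 − €10,000.00) = €1,432.58 + 27.13% × €6,110.00 = €3,090.22
Retirement Security Contribution: cap €416,570.00 − YTD €413,030.00 = €3,540.00 subject; 4% × €3,540.00 = €141.60
Health Levy: 8% × €16,390.00 = €1,311.20
Total: €3,090.22 + €141.60 + €1,311.20 = €4,543.02

€4,543.02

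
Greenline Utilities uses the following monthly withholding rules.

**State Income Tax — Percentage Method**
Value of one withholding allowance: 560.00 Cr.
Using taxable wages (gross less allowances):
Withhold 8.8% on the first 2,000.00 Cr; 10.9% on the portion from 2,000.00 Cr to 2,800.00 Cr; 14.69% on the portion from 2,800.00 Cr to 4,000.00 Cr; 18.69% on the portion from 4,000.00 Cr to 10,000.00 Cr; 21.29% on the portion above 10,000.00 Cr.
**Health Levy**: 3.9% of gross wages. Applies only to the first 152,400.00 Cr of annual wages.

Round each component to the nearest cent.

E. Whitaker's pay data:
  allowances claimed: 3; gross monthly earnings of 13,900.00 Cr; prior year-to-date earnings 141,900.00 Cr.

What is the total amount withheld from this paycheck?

2,443.02 Cr

State Income Tax: taxable = 13,900.00 Cr − 3×560.00 Cr = 12,220.00 Cr
  1,560.88 Cr + 21.29% × (12,220.00 Cr − 10,000.00 Cr) = 1,560.88 Cr + 21.29% × 2,220.00 Cr = 2,033.52 Cr
Health Levy: cap 152,400.00 Cr − YTD 141,900.00 Cr = 10,500.00 Cr subject; 3.9% × 10,500.00 Cr = 409.50 Cr
Total: 2,033.52 Cr + 409.50 Cr = 2,443.02 Cr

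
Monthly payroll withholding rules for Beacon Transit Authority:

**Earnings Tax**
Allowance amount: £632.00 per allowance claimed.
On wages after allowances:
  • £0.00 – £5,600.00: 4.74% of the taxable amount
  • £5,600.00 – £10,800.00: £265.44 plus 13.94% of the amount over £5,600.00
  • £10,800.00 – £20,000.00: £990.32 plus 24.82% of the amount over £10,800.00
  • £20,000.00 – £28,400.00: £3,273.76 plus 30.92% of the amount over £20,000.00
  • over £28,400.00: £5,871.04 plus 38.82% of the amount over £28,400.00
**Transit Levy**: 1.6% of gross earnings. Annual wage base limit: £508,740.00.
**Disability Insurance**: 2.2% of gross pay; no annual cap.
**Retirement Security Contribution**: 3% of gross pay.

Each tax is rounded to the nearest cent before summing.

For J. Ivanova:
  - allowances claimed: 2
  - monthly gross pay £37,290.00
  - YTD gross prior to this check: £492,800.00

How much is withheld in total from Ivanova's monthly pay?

Earnings Tax: taxable = £37,290.00 − 2×£632.00 = £36,026.00
  £5,871.04 + 38.82% × (£36,026.00 − £28,400.00) = £5,871.04 + 38.82% × £7,626.00 = £8,831.45
Transit Levy: cap £508,740.00 − YTD £492,800.00 = £15,940.00 subject; 1.6% × £15,940.00 = £255.04
Disability Insurance: 2.2% × £37,290.00 = £820.38
Retirement Security Contribution: 3% × £37,290.00 = £1,118.70
Total: £8,831.45 + £255.04 + £820.38 + £1,118.70 = £11,025.57

£11,025.57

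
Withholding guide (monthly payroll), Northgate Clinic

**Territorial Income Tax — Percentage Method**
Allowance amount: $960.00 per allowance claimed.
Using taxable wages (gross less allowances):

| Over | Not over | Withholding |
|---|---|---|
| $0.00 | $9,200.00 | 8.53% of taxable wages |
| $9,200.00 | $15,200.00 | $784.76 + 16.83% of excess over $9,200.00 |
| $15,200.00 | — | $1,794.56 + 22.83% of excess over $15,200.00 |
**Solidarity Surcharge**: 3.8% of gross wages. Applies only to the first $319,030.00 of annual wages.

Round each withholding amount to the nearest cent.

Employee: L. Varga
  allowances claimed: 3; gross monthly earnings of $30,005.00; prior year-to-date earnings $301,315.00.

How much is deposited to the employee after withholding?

Territorial Income Tax: taxable = $30,005.00 − 3×$960.00 = $27,125.00
  $1,794.56 + 22.83% × ($27,125.00 − $15,200.00) = $1,794.56 + 22.83% × $11,925.00 = $4,517.04
Solidarity Surcharge: cap $319,030.00 − YTD $301,315.00 = $17,715.00 subject; 3.8% × $17,715.00 = $673.17
Total withheld: $4,517.04 + $673.17 = $5,190.21
Net pay: $30,005.00 − $5,190.21 = $24,814.79

$24,814.79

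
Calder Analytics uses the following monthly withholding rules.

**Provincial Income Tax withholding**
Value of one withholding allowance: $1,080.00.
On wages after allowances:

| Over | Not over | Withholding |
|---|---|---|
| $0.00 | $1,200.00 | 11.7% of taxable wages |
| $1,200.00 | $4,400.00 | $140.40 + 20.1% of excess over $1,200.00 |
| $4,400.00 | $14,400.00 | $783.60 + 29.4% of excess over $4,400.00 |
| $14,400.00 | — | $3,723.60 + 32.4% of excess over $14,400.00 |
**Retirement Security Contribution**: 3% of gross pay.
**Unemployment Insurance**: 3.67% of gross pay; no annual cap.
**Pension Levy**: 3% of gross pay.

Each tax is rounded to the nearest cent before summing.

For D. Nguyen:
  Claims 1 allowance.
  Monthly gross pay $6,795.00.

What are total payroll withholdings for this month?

$1,827.29

Provincial Income Tax: taxable = $6,795.00 − 1×$1,080.00 = $5,715.00
  $783.60 + 29.4% × ($5,715.00 − $4,400.00) = $783.60 + 29.4% × $1,315.00 = $1,170.21
Retirement Security Contribution: 3% × $6,795.00 = $203.85
Unemployment Insurance: 3.67% × $6,795.00 = $249.38
Pension Levy: 3% × $6,795.00 = $203.85
Total: $1,170.21 + $203.85 + $249.38 + $203.85 = $1,827.29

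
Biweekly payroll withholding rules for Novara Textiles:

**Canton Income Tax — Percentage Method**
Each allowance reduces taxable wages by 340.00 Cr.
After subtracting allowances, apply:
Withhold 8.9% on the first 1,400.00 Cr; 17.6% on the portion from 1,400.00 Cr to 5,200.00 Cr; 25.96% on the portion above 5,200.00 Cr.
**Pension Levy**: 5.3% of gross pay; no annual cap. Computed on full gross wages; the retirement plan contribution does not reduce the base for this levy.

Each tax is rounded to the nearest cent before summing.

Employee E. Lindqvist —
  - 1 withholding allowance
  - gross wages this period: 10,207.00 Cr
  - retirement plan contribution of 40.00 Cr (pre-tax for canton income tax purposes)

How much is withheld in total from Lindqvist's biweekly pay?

Canton Income Tax: taxable = 10,207.00 Cr − 40.00 Cr − 1×340.00 Cr = 9,827.00 Cr
  793.40 Cr + 25.96% × (9,827.00 Cr − 5,200.00 Cr) = 793.40 Cr + 25.96% × 4,627.00 Cr = 1,994.57 Cr
Pension Levy: 5.3% × 10,207.00 Cr = 540.97 Cr
Total: 1,994.57 Cr + 540.97 Cr = 2,535.54 Cr

2,535.54 Cr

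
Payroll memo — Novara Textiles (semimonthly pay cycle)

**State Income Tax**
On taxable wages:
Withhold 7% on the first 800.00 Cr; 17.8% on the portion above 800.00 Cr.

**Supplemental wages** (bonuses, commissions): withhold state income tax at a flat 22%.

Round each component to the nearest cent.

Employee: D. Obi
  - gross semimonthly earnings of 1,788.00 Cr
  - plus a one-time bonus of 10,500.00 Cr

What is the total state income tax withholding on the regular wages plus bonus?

2,541.86 Cr

State Income Tax: taxable = 1,788.00 Cr
  56.00 Cr + 17.8% × (1,788.00 Cr − 800.00 Cr) = 56.00 Cr + 17.8% × 988.00 Cr = 231.86 Cr
Supplemental (22% flat on bonus): 22% × 10,500.00 Cr = 2,310.00 Cr
Total state income tax: 231.86 Cr + 2,310.00 Cr = 2,541.86 Cr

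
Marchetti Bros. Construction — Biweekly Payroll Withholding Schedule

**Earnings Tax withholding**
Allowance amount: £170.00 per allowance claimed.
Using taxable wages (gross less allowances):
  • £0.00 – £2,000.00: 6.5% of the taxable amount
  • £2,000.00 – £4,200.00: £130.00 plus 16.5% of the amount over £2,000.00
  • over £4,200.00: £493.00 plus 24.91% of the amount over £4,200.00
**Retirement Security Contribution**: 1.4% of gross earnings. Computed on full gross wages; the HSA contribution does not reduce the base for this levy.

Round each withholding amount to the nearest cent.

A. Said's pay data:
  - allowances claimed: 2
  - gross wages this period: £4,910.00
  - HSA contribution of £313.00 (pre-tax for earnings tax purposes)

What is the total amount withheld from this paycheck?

Earnings Tax: taxable = £4,910.00 − £313.00 − 2×£170.00 = £4,257.00
  £493.00 + 24.91% × (£4,257.00 − £4,200.00) = £493.00 + 24.91% × £57.00 = £507.20
Retirement Security Contribution: 1.4% × £4,910.00 = £68.74
Total: £507.20 + £68.74 = £575.94

£575.94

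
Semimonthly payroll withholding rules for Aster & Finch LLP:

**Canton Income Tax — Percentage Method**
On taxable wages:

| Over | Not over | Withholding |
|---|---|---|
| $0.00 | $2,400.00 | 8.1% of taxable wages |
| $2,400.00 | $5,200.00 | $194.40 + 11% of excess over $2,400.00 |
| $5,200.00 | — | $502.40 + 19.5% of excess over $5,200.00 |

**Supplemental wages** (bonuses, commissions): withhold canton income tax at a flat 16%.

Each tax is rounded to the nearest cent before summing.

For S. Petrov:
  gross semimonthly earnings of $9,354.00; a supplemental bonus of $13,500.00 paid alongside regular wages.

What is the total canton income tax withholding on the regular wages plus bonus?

Canton Income Tax: taxable = $9,354.00
  $502.40 + 19.5% × ($9,354.00 − $5,200.00) = $502.40 + 19.5% × $4,154.00 = $1,312.43
Supplemental (16% flat on bonus): 16% × $13,500.00 = $2,160.00
Total canton income tax: $1,312.43 + $2,160.00 = $3,472.43

$3,472.43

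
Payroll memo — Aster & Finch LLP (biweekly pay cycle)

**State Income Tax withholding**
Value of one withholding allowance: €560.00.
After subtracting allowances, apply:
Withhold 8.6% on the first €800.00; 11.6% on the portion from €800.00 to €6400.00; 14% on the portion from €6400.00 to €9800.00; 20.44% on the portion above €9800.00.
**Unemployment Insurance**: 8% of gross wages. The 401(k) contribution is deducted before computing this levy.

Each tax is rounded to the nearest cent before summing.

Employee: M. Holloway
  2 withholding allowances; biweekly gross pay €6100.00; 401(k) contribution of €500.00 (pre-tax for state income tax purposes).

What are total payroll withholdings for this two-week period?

€943.68

State Income Tax: taxable = €6100.00 − €500.00 − 2×€560.00 = €4480.00
  €68.80 + 11.6% × (€4480.00 − €800.00) = €68.80 + 11.6% × €3680.00 = €495.68
Unemployment Insurance: 8% × €5600.00 = €448.00
Total: €495.68 + €448.00 = €943.68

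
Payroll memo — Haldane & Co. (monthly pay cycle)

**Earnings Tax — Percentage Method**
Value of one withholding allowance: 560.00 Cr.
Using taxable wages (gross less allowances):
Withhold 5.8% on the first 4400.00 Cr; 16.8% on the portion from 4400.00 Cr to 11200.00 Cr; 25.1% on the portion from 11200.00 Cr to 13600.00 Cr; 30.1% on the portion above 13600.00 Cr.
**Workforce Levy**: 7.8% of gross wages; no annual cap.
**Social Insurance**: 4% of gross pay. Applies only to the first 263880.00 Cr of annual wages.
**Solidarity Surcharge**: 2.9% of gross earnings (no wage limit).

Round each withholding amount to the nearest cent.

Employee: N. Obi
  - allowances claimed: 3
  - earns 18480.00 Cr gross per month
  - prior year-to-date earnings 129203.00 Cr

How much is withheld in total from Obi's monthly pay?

Earnings Tax: taxable = 18480.00 Cr − 3×560.00 Cr = 16800.00 Cr
  2000.00 Cr + 30.1% × (16800.00 Cr − 13600.00 Cr) = 2000.00 Cr + 30.1% × 3200.00 Cr = 2963.20 Cr
Workforce Levy: 7.8% × 18480.00 Cr = 1441.44 Cr
Social Insurance: 4% × 18480.00 Cr = 739.20 Cr
Solidarity Surcharge: 2.9% × 18480.00 Cr = 535.92 Cr
Total: 2963.20 Cr + 1441.44 Cr + 739.20 Cr + 535.92 Cr = 5679.76 Cr

5679.76 Cr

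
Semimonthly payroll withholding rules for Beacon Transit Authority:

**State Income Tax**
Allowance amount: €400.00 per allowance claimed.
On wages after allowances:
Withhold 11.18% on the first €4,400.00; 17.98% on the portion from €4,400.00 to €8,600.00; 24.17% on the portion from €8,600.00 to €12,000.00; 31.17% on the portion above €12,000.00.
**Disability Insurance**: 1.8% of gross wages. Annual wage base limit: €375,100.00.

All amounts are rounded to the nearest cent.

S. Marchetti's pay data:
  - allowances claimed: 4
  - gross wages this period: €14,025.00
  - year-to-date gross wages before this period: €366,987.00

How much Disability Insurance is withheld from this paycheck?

€146.03

Disability Insurance: cap €375,100.00 − YTD €366,987.00 = €8,113.00 subject; 1.8% × €8,113.00 = €146.03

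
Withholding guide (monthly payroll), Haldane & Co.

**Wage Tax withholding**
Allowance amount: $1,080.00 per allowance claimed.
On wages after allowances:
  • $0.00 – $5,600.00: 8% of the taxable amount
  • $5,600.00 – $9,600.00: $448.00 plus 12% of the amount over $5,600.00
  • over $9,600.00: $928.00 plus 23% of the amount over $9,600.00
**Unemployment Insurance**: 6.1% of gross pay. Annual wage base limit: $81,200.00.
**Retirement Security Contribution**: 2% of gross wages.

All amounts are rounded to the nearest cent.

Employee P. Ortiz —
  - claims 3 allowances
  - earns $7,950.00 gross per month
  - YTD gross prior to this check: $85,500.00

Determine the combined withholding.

Wage Tax: taxable = $7,950.00 − 3×$1,080.00 = $4,710.00
  8% × $4,710.00 = $376.80
Unemployment Insurance: YTD $85,500.00 ≥ cap $81,200.00 → $0.00
Retirement Security Contribution: 2% × $7,950.00 = $159.00
Total: $376.80 + $0.00 + $159.00 = $535.80

$535.80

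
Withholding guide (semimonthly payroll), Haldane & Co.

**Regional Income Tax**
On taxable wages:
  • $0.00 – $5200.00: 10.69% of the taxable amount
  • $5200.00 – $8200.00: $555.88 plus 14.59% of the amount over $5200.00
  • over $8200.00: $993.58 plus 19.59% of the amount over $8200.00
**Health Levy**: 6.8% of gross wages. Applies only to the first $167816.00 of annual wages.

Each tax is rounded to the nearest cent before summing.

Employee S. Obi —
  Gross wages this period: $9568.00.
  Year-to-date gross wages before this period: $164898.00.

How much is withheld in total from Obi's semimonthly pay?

$1459.99

Regional Income Tax: taxable = $9568.00
  $993.58 + 19.59% × ($9568.00 − $8200.00) = $993.58 + 19.59% × $1368.00 = $1261.57
Health Levy: cap $167816.00 − YTD $164898.00 = $2918.00 subject; 6.8% × $2918.00 = $198.42
Total: $1261.57 + $198.42 = $1459.99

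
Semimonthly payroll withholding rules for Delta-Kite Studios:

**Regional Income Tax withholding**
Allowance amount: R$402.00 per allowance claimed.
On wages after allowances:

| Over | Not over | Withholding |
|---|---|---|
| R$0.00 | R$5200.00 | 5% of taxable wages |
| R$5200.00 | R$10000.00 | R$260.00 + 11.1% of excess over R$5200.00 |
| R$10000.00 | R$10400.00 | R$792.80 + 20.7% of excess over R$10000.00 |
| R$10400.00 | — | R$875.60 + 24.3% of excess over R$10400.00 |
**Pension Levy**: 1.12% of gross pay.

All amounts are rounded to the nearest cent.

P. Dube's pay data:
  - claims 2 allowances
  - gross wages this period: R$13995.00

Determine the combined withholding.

R$1710.55

Regional Income Tax: taxable = R$13995.00 − 2×R$402.00 = R$13191.00
  R$875.60 + 24.3% × (R$13191.00 − R$10400.00) = R$875.60 + 24.3% × R$2791.00 = R$1553.81
Pension Levy: 1.12% × R$13995.00 = R$156.74
Total: R$1553.81 + R$156.74 = R$1710.55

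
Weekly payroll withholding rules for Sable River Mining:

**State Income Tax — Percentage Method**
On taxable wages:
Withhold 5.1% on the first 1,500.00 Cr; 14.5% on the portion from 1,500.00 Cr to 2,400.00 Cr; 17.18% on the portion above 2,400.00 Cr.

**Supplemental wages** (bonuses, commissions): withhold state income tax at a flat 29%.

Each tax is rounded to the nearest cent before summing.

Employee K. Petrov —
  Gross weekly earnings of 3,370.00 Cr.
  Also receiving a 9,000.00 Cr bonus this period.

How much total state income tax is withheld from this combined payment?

2,983.65 Cr

State Income Tax: taxable = 3,370.00 Cr
  207.00 Cr + 17.18% × (3,370.00 Cr − 2,400.00 Cr) = 207.00 Cr + 17.18% × 970.00 Cr = 373.65 Cr
Supplemental (29% flat on bonus): 29% × 9,000.00 Cr = 2,610.00 Cr
Total state income tax: 373.65 Cr + 2,610.00 Cr = 2,983.65 Cr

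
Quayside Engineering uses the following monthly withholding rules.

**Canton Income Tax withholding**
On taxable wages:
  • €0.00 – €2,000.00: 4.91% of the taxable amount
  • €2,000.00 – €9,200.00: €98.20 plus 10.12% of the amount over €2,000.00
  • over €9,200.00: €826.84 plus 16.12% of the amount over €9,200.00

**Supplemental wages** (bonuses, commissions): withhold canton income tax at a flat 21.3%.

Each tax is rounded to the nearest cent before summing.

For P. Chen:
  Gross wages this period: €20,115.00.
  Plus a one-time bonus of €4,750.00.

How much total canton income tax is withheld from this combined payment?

€3,598.09

Canton Income Tax: taxable = €20,115.00
  €826.84 + 16.12% × (€20,115.00 − €9,200.00) = €826.84 + 16.12% × €10,915.00 = €2,586.34
Supplemental (21.3% flat on bonus): 21.3% × €4,750.00 = €1,011.75
Total canton income tax: €2,586.34 + €1,011.75 = €3,598.09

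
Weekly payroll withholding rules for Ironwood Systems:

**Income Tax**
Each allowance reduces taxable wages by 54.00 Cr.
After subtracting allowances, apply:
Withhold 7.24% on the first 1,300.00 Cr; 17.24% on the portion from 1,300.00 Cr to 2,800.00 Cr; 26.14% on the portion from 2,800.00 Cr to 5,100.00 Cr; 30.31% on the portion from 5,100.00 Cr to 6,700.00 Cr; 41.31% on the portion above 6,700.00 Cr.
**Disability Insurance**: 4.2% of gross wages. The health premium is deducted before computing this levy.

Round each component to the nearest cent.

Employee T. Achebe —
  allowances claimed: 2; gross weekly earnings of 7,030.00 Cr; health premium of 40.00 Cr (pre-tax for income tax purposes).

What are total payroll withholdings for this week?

1,807.66 Cr

Income Tax: taxable = 7,030.00 Cr − 40.00 Cr − 2×54.00 Cr = 6,882.00 Cr
  1,438.90 Cr + 41.31% × (6,882.00 Cr − 6,700.00 Cr) = 1,438.90 Cr + 41.31% × 182.00 Cr = 1,514.08 Cr
Disability Insurance: 4.2% × 6,990.00 Cr = 293.58 Cr
Total: 1,514.08 Cr + 293.58 Cr = 1,807.66 Cr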